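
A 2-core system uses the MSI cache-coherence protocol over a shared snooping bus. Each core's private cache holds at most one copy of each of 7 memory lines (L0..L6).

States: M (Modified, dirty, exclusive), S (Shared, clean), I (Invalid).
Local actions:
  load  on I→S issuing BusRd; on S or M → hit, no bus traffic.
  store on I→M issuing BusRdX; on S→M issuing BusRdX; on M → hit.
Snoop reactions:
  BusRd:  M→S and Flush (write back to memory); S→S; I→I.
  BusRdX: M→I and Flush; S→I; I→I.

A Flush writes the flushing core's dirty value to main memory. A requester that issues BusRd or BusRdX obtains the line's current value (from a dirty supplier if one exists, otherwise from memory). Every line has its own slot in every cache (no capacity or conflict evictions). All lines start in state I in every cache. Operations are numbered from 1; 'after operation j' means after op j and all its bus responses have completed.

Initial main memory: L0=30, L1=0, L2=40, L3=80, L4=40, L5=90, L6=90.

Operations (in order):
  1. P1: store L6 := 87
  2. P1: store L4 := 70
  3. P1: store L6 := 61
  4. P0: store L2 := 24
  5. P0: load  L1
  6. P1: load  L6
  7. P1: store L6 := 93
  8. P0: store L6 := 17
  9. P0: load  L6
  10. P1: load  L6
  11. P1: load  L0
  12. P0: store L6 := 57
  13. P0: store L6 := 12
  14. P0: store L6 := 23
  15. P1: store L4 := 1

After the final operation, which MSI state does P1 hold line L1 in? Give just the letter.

1. P1: store L6 := 87  bus=[BusRdX]  L6: P0=I P1=M  mem[L6]=90
2. P1: store L4 := 70  bus=[BusRdX]  L4: P0=I P1=M  mem[L4]=40
3. P1: store L6 := 61  bus=[-]  L6: P0=I P1=M  mem[L6]=90
4. P0: store L2 := 24  bus=[BusRdX]  L2: P0=M P1=I  mem[L2]=40
5. P0: load  L1  bus=[BusRd]  L1: P0=S P1=I  mem[L1]=0
6. P1: load  L6  bus=[-]  L6: P0=I P1=M  mem[L6]=90
7. P1: store L6 := 93  bus=[-]  L6: P0=I P1=M  mem[L6]=90
8. P0: store L6 := 17  bus=[BusRdX,Flush]  L6: P0=M P1=I  mem[L6]=93
9. P0: load  L6  bus=[-]  L6: P0=M P1=I  mem[L6]=93
10. P1: load  L6  bus=[BusRd,Flush]  L6: P0=S P1=S  mem[L6]=17
11. P1: load  L0  bus=[BusRd]  L0: P0=I P1=S  mem[L0]=30
12. P0: store L6 := 57  bus=[BusRdX]  L6: P0=M P1=I  mem[L6]=17
13. P0: store L6 := 12  bus=[-]  L6: P0=M P1=I  mem[L6]=17
14. P0: store L6 := 23  bus=[-]  L6: P0=M P1=I  mem[L6]=17
15. P1: store L4 := 1  bus=[-]  L4: P0=I P1=M  mem[L4]=40

state = I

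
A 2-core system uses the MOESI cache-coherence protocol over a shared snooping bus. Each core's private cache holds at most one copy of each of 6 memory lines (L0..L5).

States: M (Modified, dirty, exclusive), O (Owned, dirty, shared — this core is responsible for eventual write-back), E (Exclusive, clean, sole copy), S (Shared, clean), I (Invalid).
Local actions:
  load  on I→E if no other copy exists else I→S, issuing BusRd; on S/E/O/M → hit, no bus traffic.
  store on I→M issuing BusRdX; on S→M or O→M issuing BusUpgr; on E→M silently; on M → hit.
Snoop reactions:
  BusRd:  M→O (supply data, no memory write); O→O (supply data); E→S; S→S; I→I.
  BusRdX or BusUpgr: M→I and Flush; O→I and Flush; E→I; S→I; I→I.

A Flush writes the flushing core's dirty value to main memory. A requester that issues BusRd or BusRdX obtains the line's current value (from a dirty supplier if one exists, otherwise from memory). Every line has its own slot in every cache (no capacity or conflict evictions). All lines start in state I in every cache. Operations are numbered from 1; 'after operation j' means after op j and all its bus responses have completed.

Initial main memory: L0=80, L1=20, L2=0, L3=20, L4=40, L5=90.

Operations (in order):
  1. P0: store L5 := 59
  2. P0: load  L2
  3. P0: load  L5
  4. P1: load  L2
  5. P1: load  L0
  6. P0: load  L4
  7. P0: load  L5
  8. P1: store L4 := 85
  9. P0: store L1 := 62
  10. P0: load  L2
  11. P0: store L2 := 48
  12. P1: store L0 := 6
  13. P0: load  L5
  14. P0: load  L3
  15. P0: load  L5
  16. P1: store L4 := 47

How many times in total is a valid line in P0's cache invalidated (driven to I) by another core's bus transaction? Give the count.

  op1 P0: store L5 := 59 → M/I on L5; bus BusRdX; mem=90
  op2 P0: load  L2 → E/I on L2; bus BusRd; mem=0
  op3 P0: load  L5 → M/I on L5; bus (none); mem=90
  op4 P1: load  L2 → S/S on L2; bus BusRd; mem=0
  op5 P1: load  L0 → I/E on L0; bus BusRd; mem=80
  op6 P0: load  L4 → E/I on L4; bus BusRd; mem=40
  op7 P0: load  L5 → M/I on L5; bus (none); mem=90
  op8 P1: store L4 := 85 → I/M on L4; bus BusRdX; mem=40
  op9 P0: store L1 := 62 → M/I on L1; bus BusRdX; mem=20
  op10 P0: load  L2 → S/S on L2; bus (none); mem=0
  op11 P0: store L2 := 48 → M/I on L2; bus BusUpgr; mem=0
  op12 P1: store L0 := 6 → I/M on L0; bus (none); mem=80
  op13 P0: load  L5 → M/I on L5; bus (none); mem=90
  op14 P0: load  L3 → E/I on L3; bus BusRd; mem=20
  op15 P0: load  L5 → M/I on L5; bus (none); mem=90
  op16 P1: store L4 := 47 → I/M on L4; bus (none); mem=40

invalidations = 1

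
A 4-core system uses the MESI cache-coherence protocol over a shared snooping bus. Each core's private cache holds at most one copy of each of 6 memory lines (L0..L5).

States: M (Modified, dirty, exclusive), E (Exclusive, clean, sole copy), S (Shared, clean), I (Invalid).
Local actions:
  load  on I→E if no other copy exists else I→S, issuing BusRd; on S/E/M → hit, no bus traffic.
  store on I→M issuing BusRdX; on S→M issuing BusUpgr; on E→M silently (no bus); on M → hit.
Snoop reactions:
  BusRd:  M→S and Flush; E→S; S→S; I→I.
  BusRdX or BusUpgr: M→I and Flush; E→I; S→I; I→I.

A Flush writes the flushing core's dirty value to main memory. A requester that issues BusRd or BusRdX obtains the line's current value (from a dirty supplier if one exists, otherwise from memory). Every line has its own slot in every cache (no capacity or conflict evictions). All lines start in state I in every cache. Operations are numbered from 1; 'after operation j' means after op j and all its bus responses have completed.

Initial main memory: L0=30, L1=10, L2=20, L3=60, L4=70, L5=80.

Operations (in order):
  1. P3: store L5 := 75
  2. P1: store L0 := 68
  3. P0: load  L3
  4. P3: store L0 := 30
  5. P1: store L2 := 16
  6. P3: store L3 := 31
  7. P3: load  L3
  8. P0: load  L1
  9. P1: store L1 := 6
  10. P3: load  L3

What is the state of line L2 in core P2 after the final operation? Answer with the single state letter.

state = I

step 1: P3: store L5 := 75  ⟶  IIIM  (L5)  txn=BusRdX  M[L5]=80
step 2: P1: store L0 := 68  ⟶  IMII  (L0)  txn=BusRdX  M[L0]=30
step 3: P0: load  L3  ⟶  EIII  (L3)  txn=BusRd  M[L3]=60
step 4: P3: store L0 := 30  ⟶  IIIM  (L0)  txn=BusRdX+Flush  M[L0]=68
step 5: P1: store L2 := 16  ⟶  IMII  (L2)  txn=BusRdX  M[L2]=20
step 6: P3: store L3 := 31  ⟶  IIIM  (L3)  txn=BusRdX  M[L3]=60
step 7: P3: load  L3  ⟶  IIIM  (L3)  txn=∅  M[L3]=60
step 8: P0: load  L1  ⟶  EIII  (L1)  txn=BusRd  M[L1]=10
step 9: P1: store L1 := 6  ⟶  IMII  (L1)  txn=BusRdX  M[L1]=10
step 10: P3: load  L3  ⟶  IIIM  (L3)  txn=∅  M[L3]=60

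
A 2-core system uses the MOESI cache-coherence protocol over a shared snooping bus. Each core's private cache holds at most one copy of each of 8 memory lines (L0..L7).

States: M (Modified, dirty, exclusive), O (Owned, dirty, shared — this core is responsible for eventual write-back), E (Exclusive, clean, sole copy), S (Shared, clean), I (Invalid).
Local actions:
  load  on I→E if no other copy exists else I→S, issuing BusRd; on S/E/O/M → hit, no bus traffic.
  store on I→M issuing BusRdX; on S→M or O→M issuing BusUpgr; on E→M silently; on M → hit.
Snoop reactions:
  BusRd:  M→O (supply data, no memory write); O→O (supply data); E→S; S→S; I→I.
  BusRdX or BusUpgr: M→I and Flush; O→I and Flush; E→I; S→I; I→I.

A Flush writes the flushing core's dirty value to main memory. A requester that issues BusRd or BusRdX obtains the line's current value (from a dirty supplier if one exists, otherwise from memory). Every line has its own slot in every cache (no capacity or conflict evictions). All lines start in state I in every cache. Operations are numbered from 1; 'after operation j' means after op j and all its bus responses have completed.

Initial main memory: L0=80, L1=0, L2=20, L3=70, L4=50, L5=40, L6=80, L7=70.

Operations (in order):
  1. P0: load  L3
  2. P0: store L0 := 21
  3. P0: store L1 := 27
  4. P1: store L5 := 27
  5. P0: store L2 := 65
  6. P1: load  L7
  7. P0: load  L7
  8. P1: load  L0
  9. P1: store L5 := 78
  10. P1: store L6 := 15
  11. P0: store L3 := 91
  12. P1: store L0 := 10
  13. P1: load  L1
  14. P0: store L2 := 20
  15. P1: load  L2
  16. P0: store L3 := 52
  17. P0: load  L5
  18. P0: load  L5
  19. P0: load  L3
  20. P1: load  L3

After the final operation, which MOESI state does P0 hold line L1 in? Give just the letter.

state = O

step 1: P0: load  L3  ⟶  EI  (L3)  txn=BusRd  M[L3]=70
step 2: P0: store L0 := 21  ⟶  MI  (L0)  txn=BusRdX  M[L0]=80
step 3: P0: store L1 := 27  ⟶  MI  (L1)  txn=BusRdX  M[L1]=0
step 4: P1: store L5 := 27  ⟶  IM  (L5)  txn=BusRdX  M[L5]=40
step 5: P0: store L2 := 65  ⟶  MI  (L2)  txn=BusRdX  M[L2]=20
step 6: P1: load  L7  ⟶  IE  (L7)  txn=BusRd  M[L7]=70
step 7: P0: load  L7  ⟶  SS  (L7)  txn=BusRd  M[L7]=70
step 8: P1: load  L0  ⟶  OS  (L0)  txn=BusRd  M[L0]=80
step 9: P1: store L5 := 78  ⟶  IM  (L5)  txn=∅  M[L5]=40
step 10: P1: store L6 := 15  ⟶  IM  (L6)  txn=BusRdX  M[L6]=80
step 11: P0: store L3 := 91  ⟶  MI  (L3)  txn=∅  M[L3]=70
step 12: P1: store L0 := 10  ⟶  IM  (L0)  txn=BusUpgr+Flush  M[L0]=21
step 13: P1: load  L1  ⟶  OS  (L1)  txn=BusRd  M[L1]=0
step 14: P0: store L2 := 20  ⟶  MI  (L2)  txn=∅  M[L2]=20
step 15: P1: load  L2  ⟶  OS  (L2)  txn=BusRd  M[L2]=20
step 16: P0: store L3 := 52  ⟶  MI  (L3)  txn=∅  M[L3]=70
step 17: P0: load  L5  ⟶  SO  (L5)  txn=BusRd  M[L5]=40
step 18: P0: load  L5  ⟶  SO  (L5)  txn=∅  M[L5]=40
step 19: P0: load  L3  ⟶  MI  (L3)  txn=∅  M[L3]=70
step 20: P1: load  L3  ⟶  OS  (L3)  txn=BusRd  M[L3]=70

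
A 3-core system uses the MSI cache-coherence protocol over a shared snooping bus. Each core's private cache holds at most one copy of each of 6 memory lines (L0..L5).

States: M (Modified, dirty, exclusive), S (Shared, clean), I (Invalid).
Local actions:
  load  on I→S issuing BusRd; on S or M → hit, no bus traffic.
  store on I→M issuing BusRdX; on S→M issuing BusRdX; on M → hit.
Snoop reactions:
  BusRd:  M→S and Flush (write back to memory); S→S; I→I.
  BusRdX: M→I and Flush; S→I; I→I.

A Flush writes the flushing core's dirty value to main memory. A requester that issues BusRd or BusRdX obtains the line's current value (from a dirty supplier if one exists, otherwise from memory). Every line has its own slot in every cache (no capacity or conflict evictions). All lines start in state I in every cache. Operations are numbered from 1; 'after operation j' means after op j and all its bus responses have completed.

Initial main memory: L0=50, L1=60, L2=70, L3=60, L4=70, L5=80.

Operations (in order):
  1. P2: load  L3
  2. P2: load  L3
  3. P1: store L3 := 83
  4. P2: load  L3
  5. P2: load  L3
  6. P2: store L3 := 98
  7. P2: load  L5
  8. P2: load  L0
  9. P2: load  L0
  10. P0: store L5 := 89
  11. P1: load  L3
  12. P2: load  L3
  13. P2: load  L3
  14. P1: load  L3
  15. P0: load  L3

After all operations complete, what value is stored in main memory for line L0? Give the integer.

  op1 P2: load  L3 → I/I/S on L3; bus BusRd; mem=60
  op2 P2: load  L3 → I/I/S on L3; bus (none); mem=60
  op3 P1: store L3 := 83 → I/M/I on L3; bus BusRdX; mem=60
  op4 P2: load  L3 → I/S/S on L3; bus BusRd Flush; mem=83
  op5 P2: load  L3 → I/S/S on L3; bus (none); mem=83
  op6 P2: store L3 := 98 → I/I/M on L3; bus BusRdX; mem=83
  op7 P2: load  L5 → I/I/S on L5; bus BusRd; mem=80
  op8 P2: load  L0 → I/I/S on L0; bus BusRd; mem=50
  op9 P2: load  L0 → I/I/S on L0; bus (none); mem=50
  op10 P0: store L5 := 89 → M/I/I on L5; bus BusRdX; mem=80
  op11 P1: load  L3 → I/S/S on L3; bus BusRd Flush; mem=98
  op12 P2: load  L3 → I/S/S on L3; bus (none); mem=98
  op13 P2: load  L3 → I/S/S on L3; bus (none); mem=98
  op14 P1: load  L3 → I/S/S on L3; bus (none); mem=98
  op15 P0: load  L3 → S/S/S on L3; bus BusRd; mem=98

memory[L0] = 50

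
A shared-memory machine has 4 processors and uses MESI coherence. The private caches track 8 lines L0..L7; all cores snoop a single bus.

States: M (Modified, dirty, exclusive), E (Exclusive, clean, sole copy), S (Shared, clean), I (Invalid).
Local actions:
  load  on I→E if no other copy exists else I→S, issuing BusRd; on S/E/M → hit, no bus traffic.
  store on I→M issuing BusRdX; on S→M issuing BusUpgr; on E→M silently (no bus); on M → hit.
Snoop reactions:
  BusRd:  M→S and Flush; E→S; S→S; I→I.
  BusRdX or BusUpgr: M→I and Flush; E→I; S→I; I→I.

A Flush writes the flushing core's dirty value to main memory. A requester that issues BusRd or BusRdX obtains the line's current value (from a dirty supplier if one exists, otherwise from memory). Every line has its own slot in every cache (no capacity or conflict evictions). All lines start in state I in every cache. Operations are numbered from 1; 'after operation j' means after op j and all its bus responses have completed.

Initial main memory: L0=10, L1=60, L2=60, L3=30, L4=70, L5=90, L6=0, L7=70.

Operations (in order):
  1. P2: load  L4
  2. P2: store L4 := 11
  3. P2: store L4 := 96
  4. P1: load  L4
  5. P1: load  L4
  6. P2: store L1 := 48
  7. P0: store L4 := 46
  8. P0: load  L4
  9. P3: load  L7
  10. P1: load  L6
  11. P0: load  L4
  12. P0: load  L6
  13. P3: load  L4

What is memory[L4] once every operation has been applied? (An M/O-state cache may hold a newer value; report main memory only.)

memory[L4] = 46

[1] P2: load  L4 | P0:I, P1:I, P2:E(70), P3:I | bus: BusRd
[2] P2: store L4 := 11 | P0:I, P1:I, P2:M(11), P3:I | bus: none
[3] P2: store L4 := 96 | P0:I, P1:I, P2:M(96), P3:I | bus: none
[4] P1: load  L4 | P0:I, P1:S(96), P2:S(96), P3:I | bus: BusRd,Flush
[5] P1: load  L4 | P0:I, P1:S(96), P2:S(96), P3:I | bus: none
[6] P2: store L1 := 48 | P0:I, P1:I, P2:M(48), P3:I | bus: BusRdX
[7] P0: store L4 := 46 | P0:M(46), P1:I, P2:I, P3:I | bus: BusRdX
[8] P0: load  L4 | P0:M(46), P1:I, P2:I, P3:I | bus: none
[9] P3: load  L7 | P0:I, P1:I, P2:I, P3:E(70) | bus: BusRd
[10] P1: load  L6 | P0:I, P1:E(0), P2:I, P3:I | bus: BusRd
[11] P0: load  L4 | P0:M(46), P1:I, P2:I, P3:I | bus: none
[12] P0: load  L6 | P0:S(0), P1:S(0), P2:I, P3:I | bus: BusRd
[13] P3: load  L4 | P0:S(46), P1:I, P2:I, P3:S(46) | bus: BusRd,Flush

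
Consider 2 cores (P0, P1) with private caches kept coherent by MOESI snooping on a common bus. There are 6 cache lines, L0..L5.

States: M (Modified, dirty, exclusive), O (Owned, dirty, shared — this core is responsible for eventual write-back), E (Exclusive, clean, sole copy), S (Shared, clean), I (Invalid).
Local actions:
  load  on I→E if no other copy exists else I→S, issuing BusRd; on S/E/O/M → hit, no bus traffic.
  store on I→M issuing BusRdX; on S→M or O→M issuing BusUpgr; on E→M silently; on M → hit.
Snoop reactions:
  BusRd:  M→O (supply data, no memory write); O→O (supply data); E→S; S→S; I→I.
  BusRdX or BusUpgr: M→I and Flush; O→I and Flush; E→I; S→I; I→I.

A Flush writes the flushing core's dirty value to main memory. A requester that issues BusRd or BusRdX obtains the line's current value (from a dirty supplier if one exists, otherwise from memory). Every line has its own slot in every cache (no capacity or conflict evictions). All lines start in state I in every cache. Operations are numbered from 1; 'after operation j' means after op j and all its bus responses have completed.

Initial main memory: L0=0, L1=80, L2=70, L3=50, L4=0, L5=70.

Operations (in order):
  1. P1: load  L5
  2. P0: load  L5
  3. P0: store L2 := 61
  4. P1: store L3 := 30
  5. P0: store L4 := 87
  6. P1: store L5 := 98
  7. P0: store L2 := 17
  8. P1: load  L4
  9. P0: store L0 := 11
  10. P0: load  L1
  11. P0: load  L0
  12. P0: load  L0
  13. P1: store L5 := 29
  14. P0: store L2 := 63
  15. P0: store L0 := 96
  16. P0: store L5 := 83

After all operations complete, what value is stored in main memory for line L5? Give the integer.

memory[L5] = 29

step 1: P1: load  L5  ⟶  IE  (L5)  txn=BusRd  M[L5]=70
step 2: P0: load  L5  ⟶  SS  (L5)  txn=BusRd  M[L5]=70
step 3: P0: store L2 := 61  ⟶  MI  (L2)  txn=BusRdX  M[L2]=70
step 4: P1: store L3 := 30  ⟶  IM  (L3)  txn=BusRdX  M[L3]=50
step 5: P0: store L4 := 87  ⟶  MI  (L4)  txn=BusRdX  M[L4]=0
step 6: P1: store L5 := 98  ⟶  IM  (L5)  txn=BusUpgr  M[L5]=70
step 7: P0: store L2 := 17  ⟶  MI  (L2)  txn=∅  M[L2]=70
step 8: P1: load  L4  ⟶  OS  (L4)  txn=BusRd  M[L4]=0
step 9: P0: store L0 := 11  ⟶  MI  (L0)  txn=BusRdX  M[L0]=0
step 10: P0: load  L1  ⟶  EI  (L1)  txn=BusRd  M[L1]=80
step 11: P0: load  L0  ⟶  MI  (L0)  txn=∅  M[L0]=0
step 12: P0: load  L0  ⟶  MI  (L0)  txn=∅  M[L0]=0
step 13: P1: store L5 := 29  ⟶  IM  (L5)  txn=∅  M[L5]=70
step 14: P0: store L2 := 63  ⟶  MI  (L2)  txn=∅  M[L2]=70
step 15: P0: store L0 := 96  ⟶  MI  (L0)  txn=∅  M[L0]=0
step 16: P0: store L5 := 83  ⟶  MI  (L5)  txn=BusRdX+Flush  M[L5]=29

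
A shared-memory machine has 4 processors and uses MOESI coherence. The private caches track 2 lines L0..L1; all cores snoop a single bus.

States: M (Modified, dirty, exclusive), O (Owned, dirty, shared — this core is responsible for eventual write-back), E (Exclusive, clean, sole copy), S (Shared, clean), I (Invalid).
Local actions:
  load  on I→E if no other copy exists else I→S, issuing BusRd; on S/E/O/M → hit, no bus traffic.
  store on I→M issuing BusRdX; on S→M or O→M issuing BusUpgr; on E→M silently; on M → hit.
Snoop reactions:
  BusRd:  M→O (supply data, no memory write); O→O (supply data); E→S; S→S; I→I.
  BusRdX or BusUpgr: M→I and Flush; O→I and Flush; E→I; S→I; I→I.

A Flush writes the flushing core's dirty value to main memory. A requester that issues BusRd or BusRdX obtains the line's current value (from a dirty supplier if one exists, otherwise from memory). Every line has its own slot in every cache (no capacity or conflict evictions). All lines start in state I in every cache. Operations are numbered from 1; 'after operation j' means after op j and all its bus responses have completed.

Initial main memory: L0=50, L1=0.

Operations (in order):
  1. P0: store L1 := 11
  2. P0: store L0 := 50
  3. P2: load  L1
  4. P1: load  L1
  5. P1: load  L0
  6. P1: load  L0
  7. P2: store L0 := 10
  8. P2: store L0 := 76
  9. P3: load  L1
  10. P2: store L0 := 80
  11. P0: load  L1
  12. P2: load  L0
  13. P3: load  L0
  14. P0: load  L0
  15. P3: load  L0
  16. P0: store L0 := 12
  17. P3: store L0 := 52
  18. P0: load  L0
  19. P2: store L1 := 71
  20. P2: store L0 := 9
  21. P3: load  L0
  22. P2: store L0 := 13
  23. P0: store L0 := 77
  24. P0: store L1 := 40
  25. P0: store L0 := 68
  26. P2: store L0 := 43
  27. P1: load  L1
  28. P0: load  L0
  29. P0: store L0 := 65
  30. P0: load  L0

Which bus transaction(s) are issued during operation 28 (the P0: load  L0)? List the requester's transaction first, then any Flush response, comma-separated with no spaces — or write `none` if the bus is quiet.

step 1: P0: store L1 := 11  ⟶  MIII  (L1)  txn=BusRdX  M[L1]=0
step 2: P0: store L0 := 50  ⟶  MIII  (L0)  txn=BusRdX  M[L0]=50
step 3: P2: load  L1  ⟶  OISI  (L1)  txn=BusRd  M[L1]=0
step 4: P1: load  L1  ⟶  OSSI  (L1)  txn=BusRd  M[L1]=0
step 5: P1: load  L0  ⟶  OSII  (L0)  txn=BusRd  M[L0]=50
step 6: P1: load  L0  ⟶  OSII  (L0)  txn=∅  M[L0]=50
step 7: P2: store L0 := 10  ⟶  IIMI  (L0)  txn=BusRdX+Flush  M[L0]=50
step 8: P2: store L0 := 76  ⟶  IIMI  (L0)  txn=∅  M[L0]=50
step 9: P3: load  L1  ⟶  OSSS  (L1)  txn=BusRd  M[L1]=0
step 10: P2: store L0 := 80  ⟶  IIMI  (L0)  txn=∅  M[L0]=50
step 11: P0: load  L1  ⟶  OSSS  (L1)  txn=∅  M[L1]=0
step 12: P2: load  L0  ⟶  IIMI  (L0)  txn=∅  M[L0]=50
step 13: P3: load  L0  ⟶  IIOS  (L0)  txn=BusRd  M[L0]=50
step 14: P0: load  L0  ⟶  SIOS  (L0)  txn=BusRd  M[L0]=50
step 15: P3: load  L0  ⟶  SIOS  (L0)  txn=∅  M[L0]=50
step 16: P0: store L0 := 12  ⟶  MIII  (L0)  txn=BusUpgr+Flush  M[L0]=80
step 17: P3: store L0 := 52  ⟶  IIIM  (L0)  txn=BusRdX+Flush  M[L0]=12
step 18: P0: load  L0  ⟶  SIIO  (L0)  txn=BusRd  M[L0]=12
step 19: P2: store L1 := 71  ⟶  IIMI  (L1)  txn=BusUpgr+Flush  M[L1]=11
step 20: P2: store L0 := 9  ⟶  IIMI  (L0)  txn=BusRdX+Flush  M[L0]=52
step 21: P3: load  L0  ⟶  IIOS  (L0)  txn=BusRd  M[L0]=52
step 22: P2: store L0 := 13  ⟶  IIMI  (L0)  txn=BusUpgr  M[L0]=52
step 23: P0: store L0 := 77  ⟶  MIII  (L0)  txn=BusRdX+Flush  M[L0]=13
step 24: P0: store L1 := 40  ⟶  MIII  (L1)  txn=BusRdX+Flush  M[L1]=71
step 25: P0: store L0 := 68  ⟶  MIII  (L0)  txn=∅  M[L0]=13
step 26: P2: store L0 := 43  ⟶  IIMI  (L0)  txn=BusRdX+Flush  M[L0]=68
step 27: P1: load  L1  ⟶  OSII  (L1)  txn=BusRd  M[L1]=71
step 28: P0: load  L0  ⟶  SIOI  (L0)  txn=BusRd  M[L0]=68
step 29: P0: store L0 := 65  ⟶  MIII  (L0)  txn=BusUpgr+Flush  M[L0]=43
step 30: P0: load  L0  ⟶  MIII  (L0)  txn=∅  M[L0]=43

bus = BusRd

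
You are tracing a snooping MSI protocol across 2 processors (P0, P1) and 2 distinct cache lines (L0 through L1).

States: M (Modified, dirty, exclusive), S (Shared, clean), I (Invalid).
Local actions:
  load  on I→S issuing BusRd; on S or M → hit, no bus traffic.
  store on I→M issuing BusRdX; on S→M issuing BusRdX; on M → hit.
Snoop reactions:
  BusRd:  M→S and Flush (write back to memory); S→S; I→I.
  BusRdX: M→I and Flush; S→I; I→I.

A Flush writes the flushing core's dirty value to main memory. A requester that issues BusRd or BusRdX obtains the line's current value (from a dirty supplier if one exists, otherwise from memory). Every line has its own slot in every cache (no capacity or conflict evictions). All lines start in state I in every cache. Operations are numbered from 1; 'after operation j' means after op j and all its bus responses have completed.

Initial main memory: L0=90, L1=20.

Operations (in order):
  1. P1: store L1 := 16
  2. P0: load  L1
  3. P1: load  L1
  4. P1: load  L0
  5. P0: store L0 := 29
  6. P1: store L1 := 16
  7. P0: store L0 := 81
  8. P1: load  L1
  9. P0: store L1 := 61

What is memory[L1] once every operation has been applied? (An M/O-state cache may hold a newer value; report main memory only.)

memory[L1] = 16

1. P1: store L1 := 16  bus=[BusRdX]  L1: P0=I P1=M  mem[L1]=20
2. P0: load  L1  bus=[BusRd,Flush]  L1: P0=S P1=S  mem[L1]=16
3. P1: load  L1  bus=[-]  L1: P0=S P1=S  mem[L1]=16
4. P1: load  L0  bus=[BusRd]  L0: P0=I P1=S  mem[L0]=90
5. P0: store L0 := 29  bus=[BusRdX]  L0: P0=M P1=I  mem[L0]=90
6. P1: store L1 := 16  bus=[BusRdX]  L1: P0=I P1=M  mem[L1]=16
7. P0: store L0 := 81  bus=[-]  L0: P0=M P1=I  mem[L0]=90
8. P1: load  L1  bus=[-]  L1: P0=I P1=M  mem[L1]=16
9. P0: store L1 := 61  bus=[BusRdX,Flush]  L1: P0=M P1=I  mem[L1]=16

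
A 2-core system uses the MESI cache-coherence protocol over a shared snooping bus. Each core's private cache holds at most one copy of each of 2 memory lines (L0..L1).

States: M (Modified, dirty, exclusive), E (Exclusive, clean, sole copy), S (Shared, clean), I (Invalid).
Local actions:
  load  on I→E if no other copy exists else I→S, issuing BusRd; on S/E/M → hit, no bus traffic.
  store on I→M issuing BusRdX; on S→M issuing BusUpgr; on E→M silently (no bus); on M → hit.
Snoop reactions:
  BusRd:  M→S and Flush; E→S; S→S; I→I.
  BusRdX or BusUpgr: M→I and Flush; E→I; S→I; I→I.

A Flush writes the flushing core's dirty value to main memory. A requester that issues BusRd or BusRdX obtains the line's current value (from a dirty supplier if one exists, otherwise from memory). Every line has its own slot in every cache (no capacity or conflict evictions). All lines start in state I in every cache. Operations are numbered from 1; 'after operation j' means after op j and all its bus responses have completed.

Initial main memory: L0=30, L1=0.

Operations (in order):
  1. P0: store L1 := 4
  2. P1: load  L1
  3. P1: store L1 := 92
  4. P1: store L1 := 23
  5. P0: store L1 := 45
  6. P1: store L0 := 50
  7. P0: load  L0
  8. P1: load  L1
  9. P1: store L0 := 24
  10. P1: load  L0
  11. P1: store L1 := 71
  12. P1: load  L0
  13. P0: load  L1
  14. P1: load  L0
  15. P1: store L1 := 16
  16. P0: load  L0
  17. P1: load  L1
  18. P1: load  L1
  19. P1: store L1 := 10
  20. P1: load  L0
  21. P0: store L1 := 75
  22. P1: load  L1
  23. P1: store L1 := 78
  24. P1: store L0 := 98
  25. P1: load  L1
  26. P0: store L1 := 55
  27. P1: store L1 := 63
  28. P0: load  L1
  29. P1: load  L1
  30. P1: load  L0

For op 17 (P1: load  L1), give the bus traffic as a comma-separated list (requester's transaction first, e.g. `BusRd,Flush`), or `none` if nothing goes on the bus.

bus = none

1. P0: store L1 := 4  bus=[BusRdX]  L1: P0=M P1=I  mem[L1]=0
2. P1: load  L1  bus=[BusRd,Flush]  L1: P0=S P1=S  mem[L1]=4
3. P1: store L1 := 92  bus=[BusUpgr]  L1: P0=I P1=M  mem[L1]=4
4. P1: store L1 := 23  bus=[-]  L1: P0=I P1=M  mem[L1]=4
5. P0: store L1 := 45  bus=[BusRdX,Flush]  L1: P0=M P1=I  mem[L1]=23
6. P1: store L0 := 50  bus=[BusRdX]  L0: P0=I P1=M  mem[L0]=30
7. P0: load  L0  bus=[BusRd,Flush]  L0: P0=S P1=S  mem[L0]=50
8. P1: load  L1  bus=[BusRd,Flush]  L1: P0=S P1=S  mem[L1]=45
9. P1: store L0 := 24  bus=[BusUpgr]  L0: P0=I P1=M  mem[L0]=50
10. P1: load  L0  bus=[-]  L0: P0=I P1=M  mem[L0]=50
11. P1: store L1 := 71  bus=[BusUpgr]  L1: P0=I P1=M  mem[L1]=45
12. P1: load  L0  bus=[-]  L0: P0=I P1=M  mem[L0]=50
13. P0: load  L1  bus=[BusRd,Flush]  L1: P0=S P1=S  mem[L1]=71
14. P1: load  L0  bus=[-]  L0: P0=I P1=M  mem[L0]=50
15. P1: store L1 := 16  bus=[BusUpgr]  L1: P0=I P1=M  mem[L1]=71
16. P0: load  L0  bus=[BusRd,Flush]  L0: P0=S P1=S  mem[L0]=24
17. P1: load  L1  bus=[-]  L1: P0=I P1=M  mem[L1]=71
18. P1: load  L1  bus=[-]  L1: P0=I P1=M  mem[L1]=71
19. P1: store L1 := 10  bus=[-]  L1: P0=I P1=M  mem[L1]=71
20. P1: load  L0  bus=[-]  L0: P0=S P1=S  mem[L0]=24
21. P0: store L1 := 75  bus=[BusRdX,Flush]  L1: P0=M P1=I  mem[L1]=10
22. P1: load  L1  bus=[BusRd,Flush]  L1: P0=S P1=S  mem[L1]=75
23. P1: store L1 := 78  bus=[BusUpgr]  L1: P0=I P1=M  mem[L1]=75
24. P1: store L0 := 98  bus=[BusUpgr]  L0: P0=I P1=M  mem[L0]=24
25. P1: load  L1  bus=[-]  L1: P0=I P1=M  mem[L1]=75
26. P0: store L1 := 55  bus=[BusRdX,Flush]  L1: P0=M P1=I  mem[L1]=78
27. P1: store L1 := 63  bus=[BusRdX,Flush]  L1: P0=I P1=M  mem[L1]=55
28. P0: load  L1  bus=[BusRd,Flush]  L1: P0=S P1=S  mem[L1]=63
29. P1: load  L1  bus=[-]  L1: P0=S P1=S  mem[L1]=63
30. P1: load  L0  bus=[-]  L0: P0=I P1=M  mem[L0]=24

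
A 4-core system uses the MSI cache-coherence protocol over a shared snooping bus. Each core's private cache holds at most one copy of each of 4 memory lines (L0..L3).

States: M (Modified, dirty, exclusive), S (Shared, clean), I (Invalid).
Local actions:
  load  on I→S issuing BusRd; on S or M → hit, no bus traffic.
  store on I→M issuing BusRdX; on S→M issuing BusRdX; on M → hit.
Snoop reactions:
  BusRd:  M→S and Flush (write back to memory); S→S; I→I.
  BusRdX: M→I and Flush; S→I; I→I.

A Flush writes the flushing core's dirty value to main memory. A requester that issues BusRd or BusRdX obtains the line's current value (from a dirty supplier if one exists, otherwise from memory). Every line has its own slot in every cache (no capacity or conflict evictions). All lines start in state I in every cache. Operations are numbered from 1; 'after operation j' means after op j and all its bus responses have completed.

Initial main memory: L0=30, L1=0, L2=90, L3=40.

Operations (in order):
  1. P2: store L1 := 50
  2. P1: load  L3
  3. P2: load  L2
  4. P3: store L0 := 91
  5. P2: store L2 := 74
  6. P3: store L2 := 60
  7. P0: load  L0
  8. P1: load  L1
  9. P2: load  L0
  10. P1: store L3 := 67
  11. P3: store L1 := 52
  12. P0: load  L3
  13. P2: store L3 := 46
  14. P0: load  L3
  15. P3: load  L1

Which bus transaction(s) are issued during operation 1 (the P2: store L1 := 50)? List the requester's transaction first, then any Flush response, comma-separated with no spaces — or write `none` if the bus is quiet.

bus = BusRdX

1. P2: store L1 := 50  bus=[BusRdX]  L1: P0=I P1=I P2=M P3=I  mem[L1]=0
2. P1: load  L3  bus=[BusRd]  L3: P0=I P1=S P2=I P3=I  mem[L3]=40
3. P2: load  L2  bus=[BusRd]  L2: P0=I P1=I P2=S P3=I  mem[L2]=90
4. P3: store L0 := 91  bus=[BusRdX]  L0: P0=I P1=I P2=I P3=M  mem[L0]=30
5. P2: store L2 := 74  bus=[BusRdX]  L2: P0=I P1=I P2=M P3=I  mem[L2]=90
6. P3: store L2 := 60  bus=[BusRdX,Flush]  L2: P0=I P1=I P2=I P3=M  mem[L2]=74
7. P0: load  L0  bus=[BusRd,Flush]  L0: P0=S P1=I P2=I P3=S  mem[L0]=91
8. P1: load  L1  bus=[BusRd,Flush]  L1: P0=I P1=S P2=S P3=I  mem[L1]=50
9. P2: load  L0  bus=[BusRd]  L0: P0=S P1=I P2=S P3=S  mem[L0]=91
10. P1: store L3 := 67  bus=[BusRdX]  L3: P0=I P1=M P2=I P3=I  mem[L3]=40
11. P3: store L1 := 52  bus=[BusRdX]  L1: P0=I P1=I P2=I P3=M  mem[L1]=50
12. P0: load  L3  bus=[BusRd,Flush]  L3: P0=S P1=S P2=I P3=I  mem[L3]=67
13. P2: store L3 := 46  bus=[BusRdX]  L3: P0=I P1=I P2=M P3=I  mem[L3]=67
14. P0: load  L3  bus=[BusRd,Flush]  L3: P0=S P1=I P2=S P3=I  mem[L3]=46
15. P3: load  L1  bus=[-]  L1: P0=I P1=I P2=I P3=M  mem[L1]=50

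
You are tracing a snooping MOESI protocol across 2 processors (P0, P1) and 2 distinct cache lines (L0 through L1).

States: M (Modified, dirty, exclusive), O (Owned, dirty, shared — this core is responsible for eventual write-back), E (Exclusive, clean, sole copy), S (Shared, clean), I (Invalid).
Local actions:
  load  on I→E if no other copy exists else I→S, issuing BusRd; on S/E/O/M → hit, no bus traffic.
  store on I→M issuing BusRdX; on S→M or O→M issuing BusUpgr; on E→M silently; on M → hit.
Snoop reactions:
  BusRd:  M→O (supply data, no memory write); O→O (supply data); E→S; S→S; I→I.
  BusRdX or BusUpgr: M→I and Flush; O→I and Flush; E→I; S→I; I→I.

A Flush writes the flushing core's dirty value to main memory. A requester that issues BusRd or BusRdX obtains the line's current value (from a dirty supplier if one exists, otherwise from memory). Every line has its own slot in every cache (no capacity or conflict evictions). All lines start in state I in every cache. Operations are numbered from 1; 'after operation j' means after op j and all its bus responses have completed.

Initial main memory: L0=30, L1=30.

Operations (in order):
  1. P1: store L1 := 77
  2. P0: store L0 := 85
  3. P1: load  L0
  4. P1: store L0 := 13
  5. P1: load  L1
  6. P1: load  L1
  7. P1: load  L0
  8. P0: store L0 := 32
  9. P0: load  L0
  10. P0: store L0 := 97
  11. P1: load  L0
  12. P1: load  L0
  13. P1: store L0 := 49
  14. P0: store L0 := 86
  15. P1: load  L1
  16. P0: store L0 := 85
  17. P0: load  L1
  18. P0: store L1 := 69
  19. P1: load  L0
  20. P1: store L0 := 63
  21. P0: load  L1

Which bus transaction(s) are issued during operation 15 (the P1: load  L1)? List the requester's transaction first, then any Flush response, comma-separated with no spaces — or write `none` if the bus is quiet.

[1] P1: store L1 := 77 | P0:I, P1:M(77) | bus: BusRdX
[2] P0: store L0 := 85 | P0:M(85), P1:I | bus: BusRdX
[3] P1: load  L0 | P0:O(85), P1:S(85) | bus: BusRd
[4] P1: store L0 := 13 | P0:I, P1:M(13) | bus: BusUpgr,Flush
[5] P1: load  L1 | P0:I, P1:M(77) | bus: none
[6] P1: load  L1 | P0:I, P1:M(77) | bus: none
[7] P1: load  L0 | P0:I, P1:M(13) | bus: none
[8] P0: store L0 := 32 | P0:M(32), P1:I | bus: BusRdX,Flush
[9] P0: load  L0 | P0:M(32), P1:I | bus: none
[10] P0: store L0 := 97 | P0:M(97), P1:I | bus: none
[11] P1: load  L0 | P0:O(97), P1:S(97) | bus: BusRd
[12] P1: load  L0 | P0:O(97), P1:S(97) | bus: none
[13] P1: store L0 := 49 | P0:I, P1:M(49) | bus: BusUpgr,Flush
[14] P0: store L0 := 86 | P0:M(86), P1:I | bus: BusRdX,Flush
[15] P1: load  L1 | P0:I, P1:M(77) | bus: none
[16] P0: store L0 := 85 | P0:M(85), P1:I | bus: none
[17] P0: load  L1 | P0:S(77), P1:O(77) | bus: BusRd
[18] P0: store L1 := 69 | P0:M(69), P1:I | bus: BusUpgr,Flush
[19] P1: load  L0 | P0:O(85), P1:S(85) | bus: BusRd
[20] P1: store L0 := 63 | P0:I, P1:M(63) | bus: BusUpgr,Flush
[21] P0: load  L1 | P0:M(69), P1:I | bus: none

bus = none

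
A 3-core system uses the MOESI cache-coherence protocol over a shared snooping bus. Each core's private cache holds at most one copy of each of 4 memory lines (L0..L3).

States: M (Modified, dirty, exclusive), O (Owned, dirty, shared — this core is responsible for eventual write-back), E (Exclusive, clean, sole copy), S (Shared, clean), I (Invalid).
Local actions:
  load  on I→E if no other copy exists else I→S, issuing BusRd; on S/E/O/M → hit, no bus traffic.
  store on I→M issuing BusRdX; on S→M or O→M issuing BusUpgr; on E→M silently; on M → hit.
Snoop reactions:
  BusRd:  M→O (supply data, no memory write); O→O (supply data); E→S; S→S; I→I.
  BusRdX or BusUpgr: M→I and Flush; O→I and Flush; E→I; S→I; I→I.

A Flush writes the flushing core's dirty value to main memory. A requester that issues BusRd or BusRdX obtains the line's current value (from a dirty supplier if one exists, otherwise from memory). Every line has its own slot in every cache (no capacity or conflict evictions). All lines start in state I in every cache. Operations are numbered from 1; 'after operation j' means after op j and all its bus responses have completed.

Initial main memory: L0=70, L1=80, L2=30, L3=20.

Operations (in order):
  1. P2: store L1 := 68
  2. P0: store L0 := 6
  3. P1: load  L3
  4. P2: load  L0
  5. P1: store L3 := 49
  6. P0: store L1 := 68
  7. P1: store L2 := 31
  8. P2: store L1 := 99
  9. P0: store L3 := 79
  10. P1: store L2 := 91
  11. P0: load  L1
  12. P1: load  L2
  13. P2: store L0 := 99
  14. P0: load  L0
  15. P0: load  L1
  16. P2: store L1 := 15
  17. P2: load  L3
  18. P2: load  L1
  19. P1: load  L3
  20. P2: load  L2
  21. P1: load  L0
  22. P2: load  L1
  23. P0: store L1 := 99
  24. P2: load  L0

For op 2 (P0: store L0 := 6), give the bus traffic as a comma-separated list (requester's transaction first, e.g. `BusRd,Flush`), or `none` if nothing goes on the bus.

bus = BusRdX

  op1 P2: store L1 := 68 → I/I/M on L1; bus BusRdX; mem=80
  op2 P0: store L0 := 6 → M/I/I on L0; bus BusRdX; mem=70
  op3 P1: load  L3 → I/E/I on L3; bus BusRd; mem=20
  op4 P2: load  L0 → O/I/S on L0; bus BusRd; mem=70
  op5 P1: store L3 := 49 → I/M/I on L3; bus (none); mem=20
  op6 P0: store L1 := 68 → M/I/I on L1; bus BusRdX Flush; mem=68
  op7 P1: store L2 := 31 → I/M/I on L2; bus BusRdX; mem=30
  op8 P2: store L1 := 99 → I/I/M on L1; bus BusRdX Flush; mem=68
  op9 P0: store L3 := 79 → M/I/I on L3; bus BusRdX Flush; mem=49
  op10 P1: store L2 := 91 → I/M/I on L2; bus (none); mem=30
  op11 P0: load  L1 → S/I/O on L1; bus BusRd; mem=68
  op12 P1: load  L2 → I/M/I on L2; bus (none); mem=30
  op13 P2: store L0 := 99 → I/I/M on L0; bus BusUpgr Flush; mem=6
  op14 P0: load  L0 → S/I/O on L0; bus BusRd; mem=6
  op15 P0: load  L1 → S/I/O on L1; bus (none); mem=68
  op16 P2: store L1 := 15 → I/I/M on L1; bus BusUpgr; mem=68
  op17 P2: load  L3 → O/I/S on L3; bus BusRd; mem=49
  op18 P2: load  L1 → I/I/M on L1; bus (none); mem=68
  op19 P1: load  L3 → O/S/S on L3; bus BusRd; mem=49
  op20 P2: load  L2 → I/O/S on L2; bus BusRd; mem=30
  op21 P1: load  L0 → S/S/O on L0; bus BusRd; mem=6
  op22 P2: load  L1 → I/I/M on L1; bus (none); mem=68
  op23 P0: store L1 := 99 → M/I/I on L1; bus BusRdX Flush; mem=15
  op24 P2: load  L0 → S/S/O on L0; bus (none); mem=6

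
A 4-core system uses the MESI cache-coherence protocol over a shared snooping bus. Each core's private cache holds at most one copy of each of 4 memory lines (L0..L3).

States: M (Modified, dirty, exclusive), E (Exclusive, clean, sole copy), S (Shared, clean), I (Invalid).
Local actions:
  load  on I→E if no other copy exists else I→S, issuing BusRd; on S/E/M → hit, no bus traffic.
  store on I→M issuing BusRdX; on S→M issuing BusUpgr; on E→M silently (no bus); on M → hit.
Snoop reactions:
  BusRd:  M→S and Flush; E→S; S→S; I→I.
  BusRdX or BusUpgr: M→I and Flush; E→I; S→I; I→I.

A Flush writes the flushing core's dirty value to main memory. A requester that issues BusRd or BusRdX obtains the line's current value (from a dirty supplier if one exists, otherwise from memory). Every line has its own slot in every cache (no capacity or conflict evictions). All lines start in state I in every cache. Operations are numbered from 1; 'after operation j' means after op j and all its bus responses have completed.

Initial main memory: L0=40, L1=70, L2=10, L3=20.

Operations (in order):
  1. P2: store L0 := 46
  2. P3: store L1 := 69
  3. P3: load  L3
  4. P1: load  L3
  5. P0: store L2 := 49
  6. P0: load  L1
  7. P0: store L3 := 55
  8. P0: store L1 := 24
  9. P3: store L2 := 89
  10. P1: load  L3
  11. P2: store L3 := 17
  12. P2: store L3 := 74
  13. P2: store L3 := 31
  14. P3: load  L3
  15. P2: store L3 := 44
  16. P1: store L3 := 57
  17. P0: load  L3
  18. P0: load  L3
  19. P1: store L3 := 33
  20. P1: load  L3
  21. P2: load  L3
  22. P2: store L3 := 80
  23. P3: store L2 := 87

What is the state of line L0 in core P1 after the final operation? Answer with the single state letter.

state = I

1. P2: store L0 := 46  bus=[BusRdX]  L0: P0=I P1=I P2=M P3=I  mem[L0]=40
2. P3: store L1 := 69  bus=[BusRdX]  L1: P0=I P1=I P2=I P3=M  mem[L1]=70
3. P3: load  L3  bus=[BusRd]  L3: P0=I P1=I P2=I P3=E  mem[L3]=20
4. P1: load  L3  bus=[BusRd]  L3: P0=I P1=S P2=I P3=S  mem[L3]=20
5. P0: store L2 := 49  bus=[BusRdX]  L2: P0=M P1=I P2=I P3=I  mem[L2]=10
6. P0: load  L1  bus=[BusRd,Flush]  L1: P0=S P1=I P2=I P3=S  mem[L1]=69
7. P0: store L3 := 55  bus=[BusRdX]  L3: P0=M P1=I P2=I P3=I  mem[L3]=20
8. P0: store L1 := 24  bus=[BusUpgr]  L1: P0=M P1=I P2=I P3=I  mem[L1]=69
9. P3: store L2 := 89  bus=[BusRdX,Flush]  L2: P0=I P1=I P2=I P3=M  mem[L2]=49
10. P1: load  L3  bus=[BusRd,Flush]  L3: P0=S P1=S P2=I P3=I  mem[L3]=55
11. P2: store L3 := 17  bus=[BusRdX]  L3: P0=I P1=I P2=M P3=I  mem[L3]=55
12. P2: store L3 := 74  bus=[-]  L3: P0=I P1=I P2=M P3=I  mem[L3]=55
13. P2: store L3 := 31  bus=[-]  L3: P0=I P1=I P2=M P3=I  mem[L3]=55
14. P3: load  L3  bus=[BusRd,Flush]  L3: P0=I P1=I P2=S P3=S  mem[L3]=31
15. P2: store L3 := 44  bus=[BusUpgr]  L3: P0=I P1=I P2=M P3=I  mem[L3]=31
16. P1: store L3 := 57  bus=[BusRdX,Flush]  L3: P0=I P1=M P2=I P3=I  mem[L3]=44
17. P0: load  L3  bus=[BusRd,Flush]  L3: P0=S P1=S P2=I P3=I  mem[L3]=57
18. P0: load  L3  bus=[-]  L3: P0=S P1=S P2=I P3=I  mem[L3]=57
19. P1: store L3 := 33  bus=[BusUpgr]  L3: P0=I P1=M P2=I P3=I  mem[L3]=57
20. P1: load  L3  bus=[-]  L3: P0=I P1=M P2=I P3=I  mem[L3]=57
21. P2: load  L3  bus=[BusRd,Flush]  L3: P0=I P1=S P2=S P3=I  mem[L3]=33
22. P2: store L3 := 80  bus=[BusUpgr]  L3: P0=I P1=I P2=M P3=I  mem[L3]=33
23. P3: store L2 := 87  bus=[-]  L2: P0=I P1=I P2=I P3=M  mem[L2]=49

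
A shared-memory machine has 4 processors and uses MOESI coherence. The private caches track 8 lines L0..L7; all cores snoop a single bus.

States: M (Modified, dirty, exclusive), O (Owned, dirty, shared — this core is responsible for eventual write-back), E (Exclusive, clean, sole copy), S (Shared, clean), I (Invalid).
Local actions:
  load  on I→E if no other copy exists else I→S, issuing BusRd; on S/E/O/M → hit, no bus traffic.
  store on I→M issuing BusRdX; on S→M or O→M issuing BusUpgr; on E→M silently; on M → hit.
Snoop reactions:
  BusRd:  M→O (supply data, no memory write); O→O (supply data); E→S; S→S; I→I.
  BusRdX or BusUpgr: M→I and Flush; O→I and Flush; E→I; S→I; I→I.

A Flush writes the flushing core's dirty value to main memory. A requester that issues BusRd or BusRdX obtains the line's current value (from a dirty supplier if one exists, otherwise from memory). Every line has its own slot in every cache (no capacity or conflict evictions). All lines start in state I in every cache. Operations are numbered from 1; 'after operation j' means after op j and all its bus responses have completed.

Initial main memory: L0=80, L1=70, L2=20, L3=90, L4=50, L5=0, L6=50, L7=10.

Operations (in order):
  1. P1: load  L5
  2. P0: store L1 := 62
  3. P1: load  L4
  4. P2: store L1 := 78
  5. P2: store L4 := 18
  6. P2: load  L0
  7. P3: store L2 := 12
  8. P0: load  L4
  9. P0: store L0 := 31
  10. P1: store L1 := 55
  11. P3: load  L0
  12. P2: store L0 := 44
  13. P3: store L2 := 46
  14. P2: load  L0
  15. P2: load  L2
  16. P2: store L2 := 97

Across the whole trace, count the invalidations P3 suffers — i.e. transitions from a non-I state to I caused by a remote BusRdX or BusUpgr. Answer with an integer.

1. P1: load  L5  bus=[BusRd]  L5: P0=I P1=E P2=I P3=I  mem[L5]=0
2. P0: store L1 := 62  bus=[BusRdX]  L1: P0=M P1=I P2=I P3=I  mem[L1]=70
3. P1: load  L4  bus=[BusRd]  L4: P0=I P1=E P2=I P3=I  mem[L4]=50
4. P2: store L1 := 78  bus=[BusRdX,Flush]  L1: P0=I P1=I P2=M P3=I  mem[L1]=62
5. P2: store L4 := 18  bus=[BusRdX]  L4: P0=I P1=I P2=M P3=I  mem[L4]=50
6. P2: load  L0  bus=[BusRd]  L0: P0=I P1=I P2=E P3=I  mem[L0]=80
7. P3: store L2 := 12  bus=[BusRdX]  L2: P0=I P1=I P2=I P3=M  mem[L2]=20
8. P0: load  L4  bus=[BusRd]  L4: P0=S P1=I P2=O P3=I  mem[L4]=50
9. P0: store L0 := 31  bus=[BusRdX]  L0: P0=M P1=I P2=I P3=I  mem[L0]=80
10. P1: store L1 := 55  bus=[BusRdX,Flush]  L1: P0=I P1=M P2=I P3=I  mem[L1]=78
11. P3: load  L0  bus=[BusRd]  L0: P0=O P1=I P2=I P3=S  mem[L0]=80
12. P2: store L0 := 44  bus=[BusRdX,Flush]  L0: P0=I P1=I P2=M P3=I  mem[L0]=31
13. P3: store L2 := 46  bus=[-]  L2: P0=I P1=I P2=I P3=M  mem[L2]=20
14. P2: load  L0  bus=[-]  L0: P0=I P1=I P2=M P3=I  mem[L0]=31
15. P2: load  L2  bus=[BusRd]  L2: P0=I P1=I P2=S P3=O  mem[L2]=20
16. P2: store L2 := 97  bus=[BusUpgr,Flush]  L2: P0=I P1=I P2=M P3=I  mem[L2]=46

invalidations = 2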